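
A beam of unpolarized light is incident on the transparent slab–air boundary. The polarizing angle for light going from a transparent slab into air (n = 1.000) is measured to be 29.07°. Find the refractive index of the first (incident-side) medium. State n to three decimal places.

n ≈ 1.799

Full polarization of the reflected beam means tan θ_B = n₂/n₁, where n₁ is the incident medium (a transparent slab).
n₁ = n₂ / tan θ_B = 1.000 / tan 29.07° = 1.799.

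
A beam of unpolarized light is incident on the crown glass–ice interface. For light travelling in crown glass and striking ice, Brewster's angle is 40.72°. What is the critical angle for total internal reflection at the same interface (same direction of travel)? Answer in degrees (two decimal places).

θ_c ≈ 59.40°

n₂/n₁ = tan 40.72° = 0.8607; the critical angle satisfies sin θ_c = n₂/n₁.
θ_c = arcsin(0.8607) = 59.40°.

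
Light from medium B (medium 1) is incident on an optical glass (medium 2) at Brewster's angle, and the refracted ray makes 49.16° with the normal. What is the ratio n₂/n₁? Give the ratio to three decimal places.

n₂/n₁ ≈ 0.864

θ_B + θ_t = 90°, so θ_B = 90° − 49.16° = 40.84°.
Then n₂/n₁ = tan θ_B = tan 40.84° = 0.864.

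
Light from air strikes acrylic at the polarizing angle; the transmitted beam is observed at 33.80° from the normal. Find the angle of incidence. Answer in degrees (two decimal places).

Since the reflected and refracted rays are at right angles at the polarizing angle, θ_B + θ_t = 90°.
θ_B = 90° − 33.80° = 56.20°.

θ_B ≈ 56.20°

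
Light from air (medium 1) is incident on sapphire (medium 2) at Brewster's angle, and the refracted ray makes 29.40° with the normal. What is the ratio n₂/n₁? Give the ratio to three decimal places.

n₂/n₁ ≈ 1.775

At Brewster incidence θ_B = 90° − θ_t = 90° − 29.40° = 60.60°.
tan θ_B = n₂/n₁, so n₂/n₁ = tan 60.60° = 1.775.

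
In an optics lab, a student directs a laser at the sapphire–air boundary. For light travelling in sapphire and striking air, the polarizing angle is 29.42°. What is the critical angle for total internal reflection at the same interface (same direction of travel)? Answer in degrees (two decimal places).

θ_c ≈ 34.33°

n₂/n₁ = tan 29.42° = 0.5639; the critical angle satisfies sin θ_c = n₂/n₁.
θ_c = arcsin(0.5639) = 34.33°.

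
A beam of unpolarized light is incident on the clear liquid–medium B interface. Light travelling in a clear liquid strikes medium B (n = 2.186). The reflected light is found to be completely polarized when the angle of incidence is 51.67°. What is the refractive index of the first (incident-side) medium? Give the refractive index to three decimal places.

n ≈ 1.728

Brewster's law: tan θ_B = n₂/n₁ (light incident in a clear liquid, refracted into medium B).
n₁ = n₂ / tan θ_B = 2.186 / tan 51.67° = 1.728.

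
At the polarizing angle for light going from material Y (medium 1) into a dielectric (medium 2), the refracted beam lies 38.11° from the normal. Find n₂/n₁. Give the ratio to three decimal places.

θ_B + θ_t = 90°, so θ_B = 90° − 38.11° = 51.89°.
tan θ_B = n₂/n₁, so n₂/n₁ = tan 51.89° = 1.275.

n₂/n₁ ≈ 1.275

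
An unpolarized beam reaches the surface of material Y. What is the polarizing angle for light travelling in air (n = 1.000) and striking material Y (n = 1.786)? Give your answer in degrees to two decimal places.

At Brewster's angle the reflected and refracted rays are perpendicular, which with Snell's law gives tan θ_B = n₂/n₁.
tan θ_B = n₂/n₁ = 1.786/1.000 = 1.7860. Taking the arctangent, θ_B = 60.76°.

θ_B ≈ 60.76°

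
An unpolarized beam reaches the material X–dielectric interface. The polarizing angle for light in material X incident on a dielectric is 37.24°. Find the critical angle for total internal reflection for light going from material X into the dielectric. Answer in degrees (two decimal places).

n₂/n₁ = tan 37.24° = 0.7601; the critical angle satisfies sin θ_c = n₂/n₁.
θ_c = arcsin(0.7601) = 49.48°.

θ_c ≈ 49.48°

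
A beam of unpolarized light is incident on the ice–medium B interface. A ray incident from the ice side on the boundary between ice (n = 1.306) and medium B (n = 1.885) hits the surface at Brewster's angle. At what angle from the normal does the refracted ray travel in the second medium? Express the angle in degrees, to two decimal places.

tan θ_B = n₂/n₁ = 1.885/1.306 = 1.4433, so θ_B = 55.28°.
The refracted ray is perpendicular to the reflected ray, so θ_t = 90° − θ_B = 34.72°.

θ_t ≈ 34.72°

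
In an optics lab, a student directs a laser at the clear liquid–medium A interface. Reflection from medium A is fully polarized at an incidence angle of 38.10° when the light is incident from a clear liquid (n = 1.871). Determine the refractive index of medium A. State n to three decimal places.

Full polarization of the reflected beam means tan θ_B = n₂/n₁, where n₁ is the incident medium (a clear liquid).
n₂ = n₁ tan θ_B = 1.871 × tan 38.10° = 1.467.

n ≈ 1.467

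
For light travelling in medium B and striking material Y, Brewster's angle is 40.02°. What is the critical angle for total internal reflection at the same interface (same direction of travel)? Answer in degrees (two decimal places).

n₂/n₁ = tan 40.02° = 0.8397; the critical angle satisfies sin θ_c = n₂/n₁.
θ_c = arcsin(0.8397) = 57.11°.

θ_c ≈ 57.11°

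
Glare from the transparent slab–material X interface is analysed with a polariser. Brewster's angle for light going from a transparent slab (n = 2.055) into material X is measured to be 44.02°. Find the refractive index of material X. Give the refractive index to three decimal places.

At Brewster's angle, tan θ_B = n₂/n₁ with n₁ on the incident side (a transparent slab) and n₂ on the transmitted side (material X).
n₂ = n₁ tan θ_B = 2.055 × tan 44.02° = 1.986.

n ≈ 1.986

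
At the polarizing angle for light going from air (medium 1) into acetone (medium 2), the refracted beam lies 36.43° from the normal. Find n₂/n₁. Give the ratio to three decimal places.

At Brewster incidence θ_B = 90° − θ_t = 90° − 36.43° = 53.57°.
Then n₂/n₁ = tan θ_B = tan 53.57° = 1.355.

n₂/n₁ ≈ 1.355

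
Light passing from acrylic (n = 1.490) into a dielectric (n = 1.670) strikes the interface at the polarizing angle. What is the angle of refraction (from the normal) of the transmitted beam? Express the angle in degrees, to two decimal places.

tan θ_B = n₂/n₁ = 1.670/1.490 = 1.1208, so θ_B = 48.26°.
The refracted ray is perpendicular to the reflected ray, so θ_t = 90° − θ_B = 41.74°.

θ_t ≈ 41.74°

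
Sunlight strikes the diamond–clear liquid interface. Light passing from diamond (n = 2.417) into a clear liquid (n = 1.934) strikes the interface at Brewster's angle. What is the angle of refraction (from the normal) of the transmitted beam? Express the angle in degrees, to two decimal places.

First find Brewster's angle: tan θ_B = 1.934/2.417 = 0.8002, giving θ_B = 38.67°.
At Brewster's angle the reflected and refracted rays are perpendicular, so θ_t = 90° − θ_B = 90° − 38.67° = 51.33°.

θ_t ≈ 51.33°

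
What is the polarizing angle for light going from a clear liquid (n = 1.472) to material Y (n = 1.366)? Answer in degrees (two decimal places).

θ_B ≈ 42.86°

tan θ_B = n₂/n₁ = 1.366/1.472 = 0.9280.
θ_B = arctan(0.9280) = 42.86°.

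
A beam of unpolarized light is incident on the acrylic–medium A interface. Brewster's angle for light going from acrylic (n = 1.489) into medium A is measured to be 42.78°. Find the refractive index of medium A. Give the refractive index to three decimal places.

Brewster's law: tan θ_B = n₂/n₁ (light incident in acrylic, refracted into medium A).
n₂ = n₁ tan θ_B = 1.489 × tan 42.78° = 1.378.

n ≈ 1.378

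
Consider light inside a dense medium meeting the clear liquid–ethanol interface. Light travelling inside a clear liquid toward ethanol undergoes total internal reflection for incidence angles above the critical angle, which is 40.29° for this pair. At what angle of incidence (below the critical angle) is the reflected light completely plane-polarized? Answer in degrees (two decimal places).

θ_B ≈ 32.89°

At the critical angle sin θ_c = n₂/n₁, giving n₂/n₁ = sin 40.29° = 0.6467.
Then tan θ_B = n₂/n₁ = 0.6467, so θ_B = arctan 0.6467 = 32.89°.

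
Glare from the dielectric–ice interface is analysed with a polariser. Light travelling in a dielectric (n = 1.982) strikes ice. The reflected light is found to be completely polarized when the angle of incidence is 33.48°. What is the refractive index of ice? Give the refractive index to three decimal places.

n ≈ 1.311

Full polarization of the reflected beam means tan θ_B = n₂/n₁, where n₁ is the incident medium (a dielectric).
n₂ = n₁ tan θ_B = 1.982 × tan 33.48° = 1.311.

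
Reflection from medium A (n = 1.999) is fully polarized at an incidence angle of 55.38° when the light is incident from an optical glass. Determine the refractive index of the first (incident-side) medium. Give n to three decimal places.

Brewster's law: tan θ_B = n₂/n₁ (light incident in an optical glass, refracted into medium A).
n₁ = n₂ / tan θ_B = 1.999 / tan 55.38° = 1.380.

n ≈ 1.380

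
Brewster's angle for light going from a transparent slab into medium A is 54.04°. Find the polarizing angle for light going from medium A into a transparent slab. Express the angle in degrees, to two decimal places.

θ_B' ≈ 35.96°

tan θ_B' = n₁/n₂ = 1/tan θ_B, so θ_B' = 90° − θ_B.
θ_B' = 90° − 54.04° = 35.96°.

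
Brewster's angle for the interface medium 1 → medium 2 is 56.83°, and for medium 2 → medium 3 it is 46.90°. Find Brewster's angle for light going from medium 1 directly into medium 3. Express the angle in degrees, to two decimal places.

tan θ_B(1→2) = n₂/n₁ = tan 56.83° = 1.5299.
tan θ_B(2→3) = n₃/n₂ = tan 46.90° = 1.0686.
n₃/n₁ = 1.6349. Then tan θ_B(1→3) = n₃/n₁, so θ_B(1→3) = arctan(1.6349) = 58.55°.

θ_B ≈ 58.55°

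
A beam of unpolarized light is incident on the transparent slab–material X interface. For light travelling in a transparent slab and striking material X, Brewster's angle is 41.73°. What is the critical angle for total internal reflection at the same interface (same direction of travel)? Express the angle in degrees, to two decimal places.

n₂/n₁ = tan 41.73° = 0.8919; the critical angle satisfies sin θ_c = n₂/n₁.
θ_c = arcsin(0.8919) = 63.11°.

θ_c ≈ 63.11°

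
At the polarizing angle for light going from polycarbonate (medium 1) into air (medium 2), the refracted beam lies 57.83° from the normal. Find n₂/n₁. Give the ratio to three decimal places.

θ_B + θ_t = 90°, so θ_B = 90° − 57.83° = 32.17°.
Then n₂/n₁ = tan θ_B = tan 32.17° = 0.629.

n₂/n₁ ≈ 0.629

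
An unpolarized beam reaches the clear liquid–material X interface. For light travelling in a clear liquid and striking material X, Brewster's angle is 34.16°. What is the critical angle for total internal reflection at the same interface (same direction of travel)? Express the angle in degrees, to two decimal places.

tan θ_B = n₂/n₁ = tan 34.16° = 0.6786.
Total internal reflection: sin θ_c = n₂/n₁ = 0.6786.
θ_c = arcsin(0.6786) = 42.73°.

θ_c ≈ 42.73°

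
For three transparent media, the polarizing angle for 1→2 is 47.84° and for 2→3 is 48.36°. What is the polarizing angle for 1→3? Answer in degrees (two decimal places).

n₂/n₁ = tan 47.84° = 1.1044 and n₃/n₂ = tan 48.36° = 1.1247.
Multiplying, n₃/n₁ = 1.1044 × 1.1247 = 1.2422, and θ_B(1→3) = arctan 1.2422 = 51.16°.

θ_B ≈ 51.16°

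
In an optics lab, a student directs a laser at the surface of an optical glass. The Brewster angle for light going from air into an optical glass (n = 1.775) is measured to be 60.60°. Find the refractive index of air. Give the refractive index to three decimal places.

Brewster's law: tan θ_B = n₂/n₁ (light incident in air, refracted into an optical glass).
n₁ = n₂ / tan θ_B = 1.775 / tan 60.60° = 1.000.

n ≈ 1.000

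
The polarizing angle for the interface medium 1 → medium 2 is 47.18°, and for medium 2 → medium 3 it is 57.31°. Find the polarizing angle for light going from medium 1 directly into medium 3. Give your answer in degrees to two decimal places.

Each Brewster angle gives a ratio: n₂/n₁ = tan 47.18° = 1.0791, n₃/n₂ = tan 57.31° = 1.5583.
Multiplying, n₃/n₁ = 1.0791 × 1.5583 = 1.6816, and θ_B(1→3) = arctan 1.6816 = 59.26°.

θ_B ≈ 59.26°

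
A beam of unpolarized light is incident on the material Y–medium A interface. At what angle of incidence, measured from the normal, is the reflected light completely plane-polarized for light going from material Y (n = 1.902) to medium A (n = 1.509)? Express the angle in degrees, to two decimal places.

Brewster's condition: tan θ_B = n₂/n₁ = 1.509/1.902 = 0.7934.
So θ_B = arctan 0.7934 = 38.43°.

θ_B ≈ 38.43°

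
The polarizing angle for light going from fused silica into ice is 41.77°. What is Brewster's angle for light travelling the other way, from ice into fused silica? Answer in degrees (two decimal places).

θ_B' ≈ 48.23°

tan θ_B' = n₁/n₂ = 1/tan θ_B, so θ_B' = 90° − θ_B.
θ_B' = 90° − 41.77° = 48.23°.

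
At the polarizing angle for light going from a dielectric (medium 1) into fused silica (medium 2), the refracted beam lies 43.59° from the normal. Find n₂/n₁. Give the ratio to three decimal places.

n₂/n₁ ≈ 1.050

At Brewster incidence θ_B = 90° − θ_t = 90° − 43.59° = 46.41°.
tan θ_B = n₂/n₁, so n₂/n₁ = tan 46.41° = 1.050.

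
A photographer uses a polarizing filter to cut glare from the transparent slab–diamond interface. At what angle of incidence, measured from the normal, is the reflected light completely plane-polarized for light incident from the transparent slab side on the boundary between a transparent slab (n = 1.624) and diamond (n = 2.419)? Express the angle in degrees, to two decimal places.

θ_B ≈ 56.12°

tan θ_B = n₂/n₁ = 2.419/1.624 = 1.4895. Taking the arctangent, θ_B = 56.12°.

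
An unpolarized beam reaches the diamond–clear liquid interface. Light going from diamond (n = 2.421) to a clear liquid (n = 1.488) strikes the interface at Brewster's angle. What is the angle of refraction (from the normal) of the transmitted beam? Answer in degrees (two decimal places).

First find Brewster's angle: tan θ_B = 1.488/2.421 = 0.6146, giving θ_B = 31.58°.
The refracted ray is perpendicular to the reflected ray, so θ_t = 90° − θ_B = 58.42°.

θ_t ≈ 58.42°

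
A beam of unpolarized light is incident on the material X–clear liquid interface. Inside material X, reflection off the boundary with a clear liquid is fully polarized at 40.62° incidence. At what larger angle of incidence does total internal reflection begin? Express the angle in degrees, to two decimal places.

θ_c ≈ 59.06°

tan θ_B = n₂/n₁ = tan 40.62° = 0.8577.
Total internal reflection: sin θ_c = n₂/n₁ = 0.8577.
θ_c = arcsin(0.8577) = 59.06°.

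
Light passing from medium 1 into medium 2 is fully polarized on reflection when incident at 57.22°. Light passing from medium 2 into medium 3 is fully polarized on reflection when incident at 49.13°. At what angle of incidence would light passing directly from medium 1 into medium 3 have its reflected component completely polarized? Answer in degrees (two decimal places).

Each Brewster angle gives a ratio: n₂/n₁ = tan 57.22° = 1.5529, n₃/n₂ = tan 49.13° = 1.1557.
n₃/n₁ = 1.7946. Then tan θ_B(1→3) = n₃/n₁, so θ_B(1→3) = arctan(1.7946) = 60.87°.

θ_B ≈ 60.87°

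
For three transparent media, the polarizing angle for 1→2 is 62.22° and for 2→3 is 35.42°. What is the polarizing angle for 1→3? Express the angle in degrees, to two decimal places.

Each Brewster angle gives a ratio: n₂/n₁ = tan 62.22° = 1.8983, n₃/n₂ = tan 35.42° = 0.7112.
Multiplying, n₃/n₁ = 1.8983 × 0.7112 = 1.3500, and θ_B(1→3) = arctan 1.3500 = 53.47°.

θ_B ≈ 53.47°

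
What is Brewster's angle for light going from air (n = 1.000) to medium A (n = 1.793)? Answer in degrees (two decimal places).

θ_B ≈ 60.85°

At Brewster's angle the reflected and refracted rays are perpendicular, which with Snell's law gives tan θ_B = n₂/n₁.
Brewster's condition: tan θ_B = n₂/n₁ = 1.793/1.000 = 1.7930.
So θ_B = arctan 1.7930 = 60.85°.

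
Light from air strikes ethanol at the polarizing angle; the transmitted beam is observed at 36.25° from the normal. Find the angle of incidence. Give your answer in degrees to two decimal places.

Since the reflected and refracted rays are at right angles at the polarizing angle, θ_B + θ_t = 90°.
So θ_B = 90° − θ_t = 90° − 36.25° = 53.75°.

θ_B ≈ 53.75°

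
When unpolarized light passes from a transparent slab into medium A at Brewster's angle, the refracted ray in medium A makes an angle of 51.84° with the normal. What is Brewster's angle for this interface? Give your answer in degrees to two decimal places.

θ_B ≈ 38.16°

Brewster's condition makes the reflected and refracted beams perpendicular: θ_B + θ_t = 90°.
θ_B = 90° − 51.84° = 38.16°.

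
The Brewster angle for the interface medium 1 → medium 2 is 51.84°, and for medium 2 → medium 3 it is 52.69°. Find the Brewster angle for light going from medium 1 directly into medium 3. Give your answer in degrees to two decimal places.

θ_B ≈ 59.09°

n₂/n₁ = tan 51.84° = 1.2726 and n₃/n₂ = tan 52.69° = 1.3122.
Multiplying, n₃/n₁ = 1.2726 × 1.3122 = 1.6699, and θ_B(1→3) = arctan 1.6699 = 59.09°.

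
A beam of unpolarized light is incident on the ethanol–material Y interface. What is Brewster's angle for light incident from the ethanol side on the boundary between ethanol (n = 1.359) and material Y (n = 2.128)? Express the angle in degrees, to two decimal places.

Here n₂/n₁ = 2.128/1.359 = 1.5659, and Brewster's law gives tan θ_B = n₂/n₁.
So θ_B = arctan 1.5659 = 57.44°.

θ_B ≈ 57.44°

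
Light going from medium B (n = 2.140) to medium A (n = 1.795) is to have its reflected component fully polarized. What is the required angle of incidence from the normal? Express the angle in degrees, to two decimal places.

Here n₂/n₁ = 1.795/2.140 = 0.8388, and Brewster's law gives tan θ_B = n₂/n₁.
θ_B = arctan(0.8388) = 39.99°.

θ_B ≈ 39.99°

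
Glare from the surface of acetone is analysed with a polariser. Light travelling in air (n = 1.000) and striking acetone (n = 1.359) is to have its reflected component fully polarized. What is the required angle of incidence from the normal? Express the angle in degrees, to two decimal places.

θ_B ≈ 53.65°

At Brewster's angle the reflected and refracted rays are perpendicular, which with Snell's law gives tan θ_B = n₂/n₁.
Here n₂/n₁ = 1.359/1.000 = 1.3590, and Brewster's law gives tan θ_B = n₂/n₁. Taking the arctangent, θ_B = 53.65°.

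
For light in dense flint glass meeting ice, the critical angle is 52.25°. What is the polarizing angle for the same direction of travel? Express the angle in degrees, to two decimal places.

At the critical angle sin θ_c = n₂/n₁, giving n₂/n₁ = sin 52.25° = 0.7907.
Then tan θ_B = n₂/n₁ = 0.7907, so θ_B = arctan 0.7907 = 38.33°.

θ_B ≈ 38.33°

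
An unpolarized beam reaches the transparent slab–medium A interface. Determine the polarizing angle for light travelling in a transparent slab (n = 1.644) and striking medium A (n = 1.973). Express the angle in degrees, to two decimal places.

At Brewster's angle the reflected and refracted rays are perpendicular, which with Snell's law gives tan θ_B = n₂/n₁.
tan θ_B = n₂/n₁ = 1.973/1.644 = 1.2001. Taking the arctangent, θ_B = 50.20°.

θ_B ≈ 50.20°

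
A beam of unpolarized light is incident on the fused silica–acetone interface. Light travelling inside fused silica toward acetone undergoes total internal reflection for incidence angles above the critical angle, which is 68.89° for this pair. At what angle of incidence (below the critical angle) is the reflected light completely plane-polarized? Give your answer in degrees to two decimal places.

θ_B ≈ 43.01°

At the critical angle sin θ_c = n₂/n₁, giving n₂/n₁ = sin 68.89° = 0.9329.
Then tan θ_B = n₂/n₁ = 0.9329, so θ_B = arctan 0.9329 = 43.01°.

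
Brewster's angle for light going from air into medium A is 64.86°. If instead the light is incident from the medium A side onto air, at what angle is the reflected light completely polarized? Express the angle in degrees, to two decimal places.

θ_B' ≈ 25.14°

The two Brewster angles are complementary: θ_B' = 90° − θ_B = 90° − 64.86° = 25.14°.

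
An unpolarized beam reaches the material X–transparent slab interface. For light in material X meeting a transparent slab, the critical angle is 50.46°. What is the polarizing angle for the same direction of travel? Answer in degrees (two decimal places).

At the critical angle sin θ_c = n₂/n₁, giving n₂/n₁ = sin 50.46° = 0.7712.
Then tan θ_B = n₂/n₁ = 0.7712, so θ_B = arctan 0.7712 = 37.64°.

θ_B ≈ 37.64°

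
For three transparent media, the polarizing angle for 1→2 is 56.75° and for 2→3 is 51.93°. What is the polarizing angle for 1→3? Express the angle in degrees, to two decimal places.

tan θ_B(1→2) = n₂/n₁ = tan 56.75° = 1.5253.
tan θ_B(2→3) = n₃/n₂ = tan 51.93° = 1.2767.
n₃/n₁ = 1.9473. Then tan θ_B(1→3) = n₃/n₁, so θ_B(1→3) = arctan(1.9473) = 62.82°.

θ_B ≈ 62.82°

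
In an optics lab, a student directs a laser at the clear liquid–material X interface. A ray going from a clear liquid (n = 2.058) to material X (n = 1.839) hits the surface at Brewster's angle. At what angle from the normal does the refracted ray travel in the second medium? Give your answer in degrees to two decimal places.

θ_B = arctan(n₂/n₁) = arctan(1.839/2.058) = 41.78°.
The refracted ray is perpendicular to the reflected ray, so θ_t = 90° − θ_B = 48.22°.

θ_t ≈ 48.22°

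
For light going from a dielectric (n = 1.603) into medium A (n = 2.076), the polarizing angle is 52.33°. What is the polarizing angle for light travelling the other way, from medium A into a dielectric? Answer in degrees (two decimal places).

Reversing the direction swaps n₁ and n₂, so tan θ_B' = 1/tan θ_B and θ_B' = 90° − θ_B.
Hence θ_B' = 90° − 52.33° = 37.67°.

θ_B' ≈ 37.67°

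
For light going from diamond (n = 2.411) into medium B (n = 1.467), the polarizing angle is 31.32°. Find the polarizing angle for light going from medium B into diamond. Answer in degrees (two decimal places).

θ_B' ≈ 58.68°

Reversing the direction swaps n₁ and n₂, so tan θ_B' = 1/tan θ_B and θ_B' = 90° − θ_B.
Hence θ_B' = 90° − 31.32° = 58.68°.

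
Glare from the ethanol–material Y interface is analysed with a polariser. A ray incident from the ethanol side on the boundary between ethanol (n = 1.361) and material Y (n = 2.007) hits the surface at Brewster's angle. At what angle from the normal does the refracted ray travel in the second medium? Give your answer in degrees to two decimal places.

First find Brewster's angle: tan θ_B = 2.007/1.361 = 1.4747, giving θ_B = 55.86°.
Since θ_B + θ_t = 90° at Brewster incidence, θ_t = 90° − 55.86° = 34.14°.

θ_t ≈ 34.14°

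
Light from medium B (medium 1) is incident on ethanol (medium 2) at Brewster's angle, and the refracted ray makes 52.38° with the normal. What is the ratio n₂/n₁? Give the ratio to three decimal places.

n₂/n₁ ≈ 0.771

At Brewster incidence θ_B = 90° − θ_t = 90° − 52.38° = 37.62°.
tan θ_B = n₂/n₁, so n₂/n₁ = tan 37.62° = 0.771.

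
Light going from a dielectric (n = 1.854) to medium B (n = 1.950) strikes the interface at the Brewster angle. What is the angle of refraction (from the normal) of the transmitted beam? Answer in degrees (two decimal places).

First find Brewster's angle: tan θ_B = 1.950/1.854 = 1.0518, giving θ_B = 46.45°.
At Brewster's angle the reflected and refracted rays are perpendicular, so θ_t = 90° − θ_B = 90° − 46.45° = 43.55°.

θ_t ≈ 43.55°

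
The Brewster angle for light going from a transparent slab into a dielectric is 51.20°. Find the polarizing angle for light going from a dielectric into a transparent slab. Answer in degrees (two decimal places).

Reversing the direction swaps n₁ and n₂, so tan θ_B' = 1/tan θ_B and θ_B' = 90° − θ_B.
Hence θ_B' = 90° − 51.20° = 38.80°.

θ_B' ≈ 38.80°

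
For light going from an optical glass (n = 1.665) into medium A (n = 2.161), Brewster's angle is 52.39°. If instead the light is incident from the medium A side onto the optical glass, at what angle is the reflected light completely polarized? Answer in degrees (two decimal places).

θ_B' ≈ 37.61°

The two Brewster angles are complementary: θ_B' = 90° − θ_B = 90° − 52.39° = 37.61°.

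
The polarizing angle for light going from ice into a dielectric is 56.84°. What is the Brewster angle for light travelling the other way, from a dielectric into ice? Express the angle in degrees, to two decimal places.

θ_B' ≈ 33.16°

Reversing the direction swaps n₁ and n₂, so tan θ_B' = 1/tan θ_B and θ_B' = 90° − θ_B.
Hence θ_B' = 90° − 56.84° = 33.16°.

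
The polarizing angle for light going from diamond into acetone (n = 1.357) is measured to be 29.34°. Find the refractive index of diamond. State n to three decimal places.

Brewster's law: tan θ_B = n₂/n₁ (light incident in diamond, refracted into acetone).
n₁ = n₂ / tan θ_B = 1.357 / tan 29.34° = 2.414.

n ≈ 2.414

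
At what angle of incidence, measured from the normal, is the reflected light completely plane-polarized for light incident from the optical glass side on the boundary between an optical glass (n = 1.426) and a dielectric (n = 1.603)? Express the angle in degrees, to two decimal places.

θ_B ≈ 48.34°

Brewster's condition: tan θ_B = n₂/n₁ = 1.603/1.426 = 1.1241.
So θ_B = arctan 1.1241 = 48.34°.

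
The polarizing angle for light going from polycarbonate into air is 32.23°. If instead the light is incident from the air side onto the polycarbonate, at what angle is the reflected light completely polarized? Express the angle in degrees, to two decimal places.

θ_B' ≈ 57.77°

tan θ_B' = n₁/n₂ = 1/tan θ_B, so θ_B' = 90° − θ_B.
θ_B' = 90° − 32.23° = 57.77°.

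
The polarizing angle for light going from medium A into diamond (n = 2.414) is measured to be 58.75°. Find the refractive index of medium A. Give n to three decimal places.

At the polarizing angle, tan θ_B = n₂/n₁ with n₁ on the incident side (medium A) and n₂ on the transmitted side (diamond).
n₁ = n₂ / tan θ_B = 2.414 / tan 58.75° = 1.465.

n ≈ 1.465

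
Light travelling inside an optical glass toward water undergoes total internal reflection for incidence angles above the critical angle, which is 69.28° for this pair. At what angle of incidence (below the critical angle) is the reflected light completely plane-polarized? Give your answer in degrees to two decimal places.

At the critical angle sin θ_c = n₂/n₁, giving n₂/n₁ = sin 69.28° = 0.9353.
Then tan θ_B = n₂/n₁ = 0.9353, so θ_B = arctan 0.9353 = 43.09°.

θ_B ≈ 43.09°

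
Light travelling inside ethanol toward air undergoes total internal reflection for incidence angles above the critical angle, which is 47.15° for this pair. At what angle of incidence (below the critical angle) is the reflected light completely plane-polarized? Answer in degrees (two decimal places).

n₂/n₁ = sin θ_c = sin 47.15° = 0.7331.
tan θ_B equals the same ratio, so θ_B = arctan(0.7331) = 36.25°.

θ_B ≈ 36.25°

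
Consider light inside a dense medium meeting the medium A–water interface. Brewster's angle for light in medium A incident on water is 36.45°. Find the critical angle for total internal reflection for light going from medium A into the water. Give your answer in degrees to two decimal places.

From Brewster, n₂/n₁ = tan θ_B = tan 36.45° = 0.7386.
Then sin θ_c = n₂/n₁ = 0.7386, so θ_c = arcsin 0.7386 = 47.61°.

θ_c ≈ 47.61°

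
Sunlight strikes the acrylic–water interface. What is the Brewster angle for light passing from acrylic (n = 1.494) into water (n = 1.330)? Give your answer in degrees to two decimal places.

Brewster's condition: tan θ_B = n₂/n₁ = 1.330/1.494 = 0.8902.
θ_B = arctan(0.8902) = 41.68°.

θ_B ≈ 41.68°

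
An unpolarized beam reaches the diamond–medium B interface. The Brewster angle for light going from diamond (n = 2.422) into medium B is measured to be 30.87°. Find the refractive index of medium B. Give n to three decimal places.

Full polarization of the reflected beam means tan θ_B = n₂/n₁, where n₁ is the incident medium (diamond).
n₂ = n₁ tan θ_B = 2.422 × tan 30.87° = 1.448.

n ≈ 1.448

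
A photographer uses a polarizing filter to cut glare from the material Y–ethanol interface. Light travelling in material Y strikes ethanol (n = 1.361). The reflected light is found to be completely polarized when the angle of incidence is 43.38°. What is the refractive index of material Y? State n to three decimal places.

n ≈ 1.440

Full polarization of the reflected beam means tan θ_B = n₂/n₁, where n₁ is the incident medium (material Y).
n₁ = n₂ / tan θ_B = 1.361 / tan 43.38° = 1.440.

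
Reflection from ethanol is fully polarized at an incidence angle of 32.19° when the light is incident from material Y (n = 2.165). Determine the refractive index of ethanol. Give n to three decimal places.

n ≈ 1.363

Full polarization of the reflected beam means tan θ_B = n₂/n₁, where n₁ is the incident medium (material Y).
n₂ = n₁ tan θ_B = 2.165 × tan 32.19° = 1.363.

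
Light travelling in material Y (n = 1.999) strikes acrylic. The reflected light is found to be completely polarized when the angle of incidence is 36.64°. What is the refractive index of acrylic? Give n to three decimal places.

Full polarization of the reflected beam means tan θ_B = n₂/n₁, where n₁ is the incident medium (material Y).
n₂ = n₁ tan θ_B = 1.999 × tan 36.64° = 1.487.

n ≈ 1.487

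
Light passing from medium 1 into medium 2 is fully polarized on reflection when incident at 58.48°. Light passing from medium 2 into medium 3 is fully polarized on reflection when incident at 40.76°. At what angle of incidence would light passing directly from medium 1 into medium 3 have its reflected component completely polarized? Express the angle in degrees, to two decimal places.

θ_B ≈ 54.57°

n₂/n₁ = tan 58.48° = 1.6306 and n₃/n₂ = tan 40.76° = 0.8620.
So n₃/n₁ = (n₂/n₁)(n₃/n₂) = 1.6306 × 0.8620 = 1.4055.
θ_B(1→3) = arctan(1.4055) = 54.57°.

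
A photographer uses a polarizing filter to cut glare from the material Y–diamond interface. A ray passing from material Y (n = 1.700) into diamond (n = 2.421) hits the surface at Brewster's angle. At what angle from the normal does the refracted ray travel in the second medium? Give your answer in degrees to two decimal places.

First find Brewster's angle: tan θ_B = 2.421/1.700 = 1.4241, giving θ_B = 54.92°.
At Brewster's angle the reflected and refracted rays are perpendicular, so θ_t = 90° − θ_B = 90° − 54.92° = 35.08°.

θ_t ≈ 35.08°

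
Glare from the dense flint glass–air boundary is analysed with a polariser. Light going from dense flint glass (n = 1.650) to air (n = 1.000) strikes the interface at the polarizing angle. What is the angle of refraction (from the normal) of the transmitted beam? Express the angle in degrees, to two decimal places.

θ_t ≈ 58.78°

First find Brewster's angle: tan θ_B = 1.000/1.650 = 0.6061, giving θ_B = 31.22°.
The refracted ray is perpendicular to the reflected ray, so θ_t = 90° − θ_B = 58.78°.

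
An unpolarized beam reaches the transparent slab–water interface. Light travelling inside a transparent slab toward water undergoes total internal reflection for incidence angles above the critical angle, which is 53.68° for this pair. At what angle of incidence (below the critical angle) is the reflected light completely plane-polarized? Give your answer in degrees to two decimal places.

At the critical angle sin θ_c = n₂/n₁, giving n₂/n₁ = sin 53.68° = 0.8057.
Then tan θ_B = n₂/n₁ = 0.8057, so θ_B = arctan 0.8057 = 38.86°.

θ_B ≈ 38.86°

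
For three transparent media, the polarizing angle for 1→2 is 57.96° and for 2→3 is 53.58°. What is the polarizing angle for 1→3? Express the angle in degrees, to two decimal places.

Each Brewster angle gives a ratio: n₂/n₁ = tan 57.96° = 1.5979, n₃/n₂ = tan 53.58° = 1.3554.
Multiplying, n₃/n₁ = 1.5979 × 1.3554 = 2.1657, and θ_B(1→3) = arctan 2.1657 = 65.22°.

θ_B ≈ 65.22°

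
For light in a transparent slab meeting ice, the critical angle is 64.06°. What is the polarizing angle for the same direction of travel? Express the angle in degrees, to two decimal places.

θ_B ≈ 41.96°

n₂/n₁ = sin θ_c = sin 64.06° = 0.8993.
tan θ_B equals the same ratio, so θ_B = arctan(0.8993) = 41.96°.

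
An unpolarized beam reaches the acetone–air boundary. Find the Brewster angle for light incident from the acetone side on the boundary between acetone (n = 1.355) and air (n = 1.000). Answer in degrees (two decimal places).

θ_B ≈ 36.43°

Here n₂/n₁ = 1.000/1.355 = 0.7380, and Brewster's law gives tan θ_B = n₂/n₁.
θ_B = arctan(0.7380) = 36.43°.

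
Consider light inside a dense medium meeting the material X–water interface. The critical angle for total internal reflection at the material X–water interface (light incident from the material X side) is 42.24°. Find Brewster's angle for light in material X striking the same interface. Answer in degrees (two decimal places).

n₂/n₁ = sin θ_c = sin 42.24° = 0.6722.
tan θ_B equals the same ratio, so θ_B = arctan(0.6722) = 33.91°.

θ_B ≈ 33.91°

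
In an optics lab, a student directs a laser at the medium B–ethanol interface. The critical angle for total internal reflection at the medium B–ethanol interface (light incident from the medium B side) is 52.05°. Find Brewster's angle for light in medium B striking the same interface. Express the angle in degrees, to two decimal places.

n₂/n₁ = sin θ_c = sin 52.05° = 0.7885.
tan θ_B equals the same ratio, so θ_B = arctan(0.7885) = 38.26°.

θ_B ≈ 38.26°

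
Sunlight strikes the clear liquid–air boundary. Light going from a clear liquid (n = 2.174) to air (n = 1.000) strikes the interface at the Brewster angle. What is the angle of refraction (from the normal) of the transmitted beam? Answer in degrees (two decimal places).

θ_t ≈ 65.30°

First find Brewster's angle: tan θ_B = 1.000/2.174 = 0.4600, giving θ_B = 24.70°.
At Brewster's angle the reflected and refracted rays are perpendicular, so θ_t = 90° − θ_B = 90° − 24.70° = 65.30°.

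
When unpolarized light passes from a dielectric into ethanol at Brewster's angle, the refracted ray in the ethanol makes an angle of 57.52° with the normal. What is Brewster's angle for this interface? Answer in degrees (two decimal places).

Brewster's condition makes the reflected and refracted beams perpendicular: θ_B + θ_t = 90°.
θ_B = 90° − 57.52° = 32.48°.

θ_B ≈ 32.48°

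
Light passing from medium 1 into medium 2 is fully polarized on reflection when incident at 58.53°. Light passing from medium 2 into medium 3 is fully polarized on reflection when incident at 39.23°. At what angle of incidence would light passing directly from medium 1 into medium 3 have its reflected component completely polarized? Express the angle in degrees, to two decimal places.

θ_B ≈ 53.14°

n₂/n₁ = tan 58.53° = 1.6338 and n₃/n₂ = tan 39.23° = 0.8165.
Multiplying, n₃/n₁ = 1.6338 × 0.8165 = 1.3339, and θ_B(1→3) = arctan 1.3339 = 53.14°.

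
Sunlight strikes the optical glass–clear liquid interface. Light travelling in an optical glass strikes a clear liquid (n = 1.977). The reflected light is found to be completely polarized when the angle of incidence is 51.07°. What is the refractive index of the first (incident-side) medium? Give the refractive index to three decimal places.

Brewster's law: tan θ_B = n₂/n₁ (light incident in an optical glass, refracted into a clear liquid).
n₁ = n₂ / tan θ_B = 1.977 / tan 51.07° = 1.597.

n ≈ 1.597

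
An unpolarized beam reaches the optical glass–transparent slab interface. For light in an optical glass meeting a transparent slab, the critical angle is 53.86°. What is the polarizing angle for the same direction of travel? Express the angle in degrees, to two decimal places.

θ_B ≈ 38.92°

n₂/n₁ = sin θ_c = sin 53.86° = 0.8076.
tan θ_B equals the same ratio, so θ_B = arctan(0.8076) = 38.92°.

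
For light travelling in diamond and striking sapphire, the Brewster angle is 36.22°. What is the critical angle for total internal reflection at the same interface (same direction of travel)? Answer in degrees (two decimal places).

θ_c ≈ 47.09°

tan θ_B = n₂/n₁ = tan 36.22° = 0.7324.
Total internal reflection: sin θ_c = n₂/n₁ = 0.7324.
θ_c = arcsin(0.7324) = 47.09°.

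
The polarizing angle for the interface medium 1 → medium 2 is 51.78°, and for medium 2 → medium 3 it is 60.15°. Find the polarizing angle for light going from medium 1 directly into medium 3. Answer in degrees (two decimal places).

tan θ_B(1→2) = n₂/n₁ = tan 51.78° = 1.2699.
tan θ_B(2→3) = n₃/n₂ = tan 60.15° = 1.7426.
n₃/n₁ = 2.2128. Then tan θ_B(1→3) = n₃/n₁, so θ_B(1→3) = arctan(2.2128) = 65.68°.

θ_B ≈ 65.68°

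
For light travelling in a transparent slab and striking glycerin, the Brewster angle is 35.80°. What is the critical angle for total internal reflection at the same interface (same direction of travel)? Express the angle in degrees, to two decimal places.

θ_c ≈ 46.16°

tan θ_B = n₂/n₁ = tan 35.80° = 0.7212.
Total internal reflection: sin θ_c = n₂/n₁ = 0.7212.
θ_c = arcsin(0.7212) = 46.16°.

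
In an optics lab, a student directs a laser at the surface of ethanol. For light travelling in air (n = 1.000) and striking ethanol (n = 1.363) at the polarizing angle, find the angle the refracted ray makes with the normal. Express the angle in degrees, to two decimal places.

First find Brewster's angle: tan θ_B = 1.363/1.000 = 1.3630, giving θ_B = 53.73°.
At Brewster's angle the reflected and refracted rays are perpendicular, so θ_t = 90° − θ_B = 90° − 53.73° = 36.27°.

θ_t ≈ 36.27°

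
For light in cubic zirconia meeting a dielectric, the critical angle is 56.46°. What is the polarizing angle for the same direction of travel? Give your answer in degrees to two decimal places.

n₂/n₁ = sin θ_c = sin 56.46° = 0.8335.
tan θ_B equals the same ratio, so θ_B = arctan(0.8335) = 39.81°.

θ_B ≈ 39.81°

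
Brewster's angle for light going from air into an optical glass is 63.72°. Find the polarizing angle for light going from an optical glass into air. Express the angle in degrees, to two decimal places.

The two Brewster angles are complementary: θ_B' = 90° − θ_B = 90° − 63.72° = 26.28°.

θ_B' ≈ 26.28°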